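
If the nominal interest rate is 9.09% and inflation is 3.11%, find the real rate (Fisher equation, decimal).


Formula: (1 + r_real) = (1 + r_nom) / (1 + inflation)
Substituting: (1 + r_real) = 1.0909 / 1.0311
(1 + r_real) = 1.057996
r_real = 1.057996 - 1 = 0.057996

0.057996


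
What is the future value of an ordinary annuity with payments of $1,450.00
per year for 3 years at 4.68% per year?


Formula: FV = PMT * ((1+r)^n - 1) / r
Growth factor: (1 + 0.0468)^3 = 1.147073
Numerator: 1.147073 - 1 = 0.147073
FV = $1,450.00 * 0.147073 / 0.0468 = $4,556.76

$4,556.76


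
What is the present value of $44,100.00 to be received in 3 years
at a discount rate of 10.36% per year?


Formula: PV = FV / (1 + r)^n
Substituting: PV = $44,100.00 / (1 + 0.1036)^3
Discount factor: (1.1036)^3 = 1.344111
PV = $44,100.00 / 1.344111 = $32,809.79

$32,809.79


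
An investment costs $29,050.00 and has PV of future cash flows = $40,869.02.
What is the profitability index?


Formula: PI = PV(cash flows) / initial investment
Substituting: PI = $40,869.02 / $29,050.00
PI = 1.4069

1.4069


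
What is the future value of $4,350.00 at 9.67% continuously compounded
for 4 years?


Formula: FV = P * e^(r*t)
Exponent: r*t = 0.0967 * 4 = 0.3868
e^(0.3868) = 1.472262
FV = $4,350.00 * 1.472262 = $6,404.34

$6,404.34


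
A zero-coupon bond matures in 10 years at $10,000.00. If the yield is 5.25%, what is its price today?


Formula: Price = FV / (1 + r)^n
Substituting: Price = $10,000.00 / (1 + 0.0525)^10
Discount factor: (1.0525)^10 = 1.668096
Price = $10,000.00 / 1.668096 = $5,994.86

$5,994.86


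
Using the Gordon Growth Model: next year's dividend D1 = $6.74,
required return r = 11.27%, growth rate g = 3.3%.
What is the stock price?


Formula: P = D1 / (r - g)
Spread: r - g = 0.1127 - 0.033 = 0.0797
Substituting: P = $6.74 / 0.0797
P = $84.57

$84.57


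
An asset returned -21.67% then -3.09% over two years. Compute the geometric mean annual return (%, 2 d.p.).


Formula: Geometric mean = ((1+r1)*(1+r2))^(1/2) - 1
Product: (1 + -0.2167) * (1 + -0.0309) = 0.7833 * 0.9691 = 0.759096
Square root: 0.759096^0.5 = 0.871261
Geometric mean = 0.871261 - 1 = -0.128739
As percentage: -12.87%

-12.87%


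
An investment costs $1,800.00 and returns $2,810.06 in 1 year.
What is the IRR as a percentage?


Formula: IRR = C1/C0 - 1
Substituting: IRR = $2,810.06 / $1,800.00 - 1
Ratio: 1.561144 - 1 = 0.561144
IRR = 56.1144%

56.1144%


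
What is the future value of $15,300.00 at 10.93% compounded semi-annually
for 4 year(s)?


Formula: FV = P * (1 + r/m)^(m*t)
Period rate: r/m = 0.1093 / 2 = 0.05465
Total periods: m*t = 2 * 4 = 8
Growth factor: (1 + 0.05465)^8 = 1.530618
FV = $15,300.00 * 1.530618 = $23,418.46

$23,418.46


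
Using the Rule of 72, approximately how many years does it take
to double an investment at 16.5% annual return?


Formula: Years ≈ 72 / r
Substituting: Years ≈ 72 / 16.5
Years ≈ 4.4

4.4 years


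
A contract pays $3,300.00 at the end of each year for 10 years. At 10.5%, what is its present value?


Formula: PV = PMT * (1 - (1+r)^(-n)) / r
Discount factor: (1 + 0.105)^(-10) = 0.368449
Bracket: 1 - 0.368449 = 0.631551
PV = $3,300.00 * 0.631551 / 0.105 = $19,848.75

$19,848.75


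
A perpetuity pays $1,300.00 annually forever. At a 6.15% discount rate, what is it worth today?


Formula: PV = C / r
Substituting: PV = $1,300.00 / 0.0615
PV = $21,138.21

$21,138.21


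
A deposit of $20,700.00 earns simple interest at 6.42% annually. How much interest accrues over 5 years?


Formula: I = P * r * t
Substituting: I = $20,700.00 * 0.0642 * 5
Step: I = $20,700.00 * 0.321
I = $6,644.70

$6,644.70


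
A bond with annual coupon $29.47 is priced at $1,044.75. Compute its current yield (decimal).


Formula: Current yield = annual coupon / price
Substituting: CY = $29.47 / $1,044.75
CY = 0.028208

0.028208


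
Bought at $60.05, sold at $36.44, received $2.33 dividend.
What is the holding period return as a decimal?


Formula: HPR = (P1 - P0 + D) / P0
Gain: $36.44 - $60.05 + $2.33 = -$21.28
HPR = -$21.28 / $60.05 = -0.3544

-0.3544


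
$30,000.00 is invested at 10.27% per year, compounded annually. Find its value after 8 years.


Formula: FV = P * (1 + r)^n
Substituting: FV = $30,000.00 * (1 + 0.1027)^8
Growth factor: (1.1027)^8 = 2.186044
FV = $30,000.00 * 2.186044 = $65,581.33

$65,581.33


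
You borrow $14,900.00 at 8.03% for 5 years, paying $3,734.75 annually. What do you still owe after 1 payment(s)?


Formula: Balance = PV*(1+r)^k - PMT*((1+r)^k - 1)/r
Growth: (1 + 0.0803)^1 = 1.0803
Accumulated factor: ((1+r)^k - 1)/r = 1.0
Balance = $14,900.00 * 1.0803 - $3,734.75 * 1.0
Balance = $12,361.72

$12,361.72


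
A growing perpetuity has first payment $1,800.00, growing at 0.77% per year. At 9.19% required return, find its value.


Formula: PV = C / (r - g)
Spread: r - g = 0.0919 - 0.0077 = 0.0842
Substituting: PV = $1,800.00 / 0.0842
PV = $21,377.67

$21,377.67


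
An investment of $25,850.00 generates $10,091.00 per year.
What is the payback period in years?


Formula: Payback = investment / annual cash flow
Substituting: Payback = $25,850.00 / $10,091.00
Payback = 2.5617 years

2.5617 years


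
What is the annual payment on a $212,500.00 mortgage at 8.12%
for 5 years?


Formula: PMT = PV * r / (1 - (1+r)^(-n))
Denominator: 1 - (1 + 0.0812)^(-5) = 0.323185
Numerator: $212,500.00 * 0.0812 = 17255.0
PMT = 17255.0 / 0.323185 = $53,390.43

$53,390.43


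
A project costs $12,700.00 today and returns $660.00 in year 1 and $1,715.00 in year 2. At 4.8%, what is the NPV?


Formula: NPV = C0 + C1/(1+r) + C2/(1+r)^2
Discount C1: $660.00 / (1 + 0.048) = $629.77
Discount C2: $1,715.00 / (1 + 0.048)^2 = $1,561.50
NPV = -$12,700.00 + $629.77 + $1,561.50 = -$10,508.73

-$10,508.73


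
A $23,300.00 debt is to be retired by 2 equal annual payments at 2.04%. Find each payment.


Formula: PMT = PV * r / (1 - (1+r)^(-n))
Denominator: 1 - (1 + 0.0204)^(-2) = 0.039585
Numerator: $23,300.00 * 0.0204 = 475.32
PMT = 475.32 / 0.039585 = $12,007.69

$12,007.69


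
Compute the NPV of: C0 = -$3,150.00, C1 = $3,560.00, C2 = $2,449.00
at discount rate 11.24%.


Formula: NPV = C0 + C1/(1+r) + C2/(1+r)^2
Discount C1: $3,560.00 / (1 + 0.1124) = $3,200.29
Discount C2: $2,449.00 / (1 + 0.1124)^2 = $1,979.10
NPV = -$3,150.00 + $3,200.29 + $1,979.10 = $2,029.38

$2,029.38


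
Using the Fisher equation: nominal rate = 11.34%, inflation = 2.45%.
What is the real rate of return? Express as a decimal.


Formula: (1 + r_real) = (1 + r_nom) / (1 + inflation)
Substituting: (1 + r_real) = 1.1134 / 1.0245
(1 + r_real) = 1.086774
r_real = 1.086774 - 1 = 0.086774

0.086774


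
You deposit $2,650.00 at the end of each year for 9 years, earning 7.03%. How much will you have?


Formula: FV = PMT * ((1+r)^n - 1) / r
Growth factor: (1 + 0.0703)^9 = 1.843104
Numerator: 1.843104 - 1 = 0.843104
FV = $2,650.00 * 0.843104 / 0.0703 = $31,781.28

$31,781.28


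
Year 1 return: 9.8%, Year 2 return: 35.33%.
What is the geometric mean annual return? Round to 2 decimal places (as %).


Formula: Geometric mean = ((1+r1)*(1+r2))^(1/2) - 1
Product: (1 + 0.098) * (1 + 0.3533) = 1.098 * 1.3533 = 1.485923
Square root: 1.485923^0.5 = 1.218985
Geometric mean = 1.218985 - 1 = 0.218985
As percentage: 21.90%

21.90%


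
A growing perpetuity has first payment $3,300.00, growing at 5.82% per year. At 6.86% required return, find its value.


Formula: PV = C / (r - g)
Spread: r - g = 0.0686 - 0.0582 = 0.0104
Substituting: PV = $3,300.00 / 0.0104
PV = $317,307.69

$317,307.69


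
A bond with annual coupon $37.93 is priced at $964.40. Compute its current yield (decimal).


Formula: Current yield = annual coupon / price
Substituting: CY = $37.93 / $964.40
CY = 0.03933

0.03933


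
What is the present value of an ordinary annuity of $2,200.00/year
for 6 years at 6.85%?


Formula: PV = PMT * (1 - (1+r)^(-n)) / r
Discount factor: (1 + 0.0685)^(-6) = 0.671975
Bracket: 1 - 0.671975 = 0.328025
PV = $2,200.00 * 0.328025 / 0.0685 = $10,535.12

$10,535.12


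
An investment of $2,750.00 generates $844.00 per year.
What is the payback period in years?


Formula: Payback = investment / annual cash flow
Substituting: Payback = $2,750.00 / $844.00
Payback = 3.2583 years

3.2583 years


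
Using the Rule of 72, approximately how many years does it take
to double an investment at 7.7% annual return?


Formula: Years ≈ 72 / r
Substituting: Years ≈ 72 / 7.7
Years ≈ 9.4

9.4 years


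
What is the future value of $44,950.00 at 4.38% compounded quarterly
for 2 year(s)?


Formula: FV = P * (1 + r/m)^(m*t)
Period rate: r/m = 0.0438 / 4 = 0.01095
Total periods: m*t = 4 * 2 = 8
Growth factor: (1 + 0.01095)^8 = 1.091032
FV = $44,950.00 * 1.091032 = $49,041.88

$49,041.88


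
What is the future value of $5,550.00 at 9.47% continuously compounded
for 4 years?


Formula: FV = P * e^(r*t)
Exponent: r*t = 0.0947 * 4 = 0.3788
e^(0.3788) = 1.460531
FV = $5,550.00 * 1.460531 = $8,105.95

$8,105.95


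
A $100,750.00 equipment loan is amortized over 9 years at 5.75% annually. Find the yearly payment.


Formula: PMT = PV * r / (1 - (1+r)^(-n))
Denominator: 1 - (1 + 0.0575)^(-9) = 0.395388
Numerator: $100,750.00 * 0.0575 = 5793.125
PMT = 5793.125 / 0.395388 = $14,651.74

$14,651.74


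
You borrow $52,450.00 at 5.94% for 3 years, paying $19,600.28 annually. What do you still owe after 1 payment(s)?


Formula: Balance = PV*(1+r)^k - PMT*((1+r)^k - 1)/r
Growth: (1 + 0.0594)^1 = 1.0594
Accumulated factor: ((1+r)^k - 1)/r = 1.0
Balance = $52,450.00 * 1.0594 - $19,600.28 * 1.0
Balance = $35,965.25

$35,965.25


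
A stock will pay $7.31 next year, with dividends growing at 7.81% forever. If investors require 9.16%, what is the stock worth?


Formula: P = D1 / (r - g)
Spread: r - g = 0.0916 - 0.0781 = 0.0135
Substituting: P = $7.31 / 0.0135
P = $541.48

$541.48


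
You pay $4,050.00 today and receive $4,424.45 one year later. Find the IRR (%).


Formula: IRR = C1/C0 - 1
Substituting: IRR = $4,424.45 / $4,050.00 - 1
Ratio: 1.092457 - 1 = 0.092457
IRR = 9.2457%

9.2457%


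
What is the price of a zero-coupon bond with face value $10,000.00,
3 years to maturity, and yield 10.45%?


Formula: Price = FV / (1 + r)^n
Substituting: Price = $10,000.00 / (1 + 0.1045)^3
Discount factor: (1.1045)^3 = 1.347402
Price = $10,000.00 / 1.347402 = $7,421.69

$7,421.69


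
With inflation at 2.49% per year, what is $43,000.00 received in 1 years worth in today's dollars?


Formula: Real value = nominal / (1 + inflation)^years
Price level: (1 + 0.0249)^1 = 1.0249
Real value = $43,000.00 / 1.0249 = $41,955.31

$41,955.31


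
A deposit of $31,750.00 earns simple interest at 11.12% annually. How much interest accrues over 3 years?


Formula: I = P * r * t
Substituting: I = $31,750.00 * 0.1112 * 3
Step: I = $31,750.00 * 0.3336
I = $10,591.80

$10,591.80


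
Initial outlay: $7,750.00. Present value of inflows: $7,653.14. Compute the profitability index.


Formula: PI = PV(cash flows) / initial investment
Substituting: PI = $7,653.14 / $7,750.00
PI = 0.9875

0.9875


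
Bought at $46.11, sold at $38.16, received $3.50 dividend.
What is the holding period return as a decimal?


Formula: HPR = (P1 - P0 + D) / P0
Gain: $38.16 - $46.11 + $3.50 = -$4.45
HPR = -$4.45 / $46.11 = -0.0965

-0.0965


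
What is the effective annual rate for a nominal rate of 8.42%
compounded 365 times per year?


Formula: EAR = (1 + r/m)^m - 1
Period rate: r/m = 0.0842 / 365 = 0.000231
Compounding: (1 + 0.000231)^365 = 1.087836
EAR = 1.087836 - 1 = 0.087836

0.087836


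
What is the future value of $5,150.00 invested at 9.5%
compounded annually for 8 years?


Formula: FV = P * (1 + r)^n
Substituting: FV = $5,150.00 * (1 + 0.095)^8
Growth factor: (1.095)^8 = 2.066869
FV = $5,150.00 * 2.066869 = $10,644.38

$10,644.38


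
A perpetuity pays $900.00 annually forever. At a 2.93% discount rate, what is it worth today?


Formula: PV = C / r
Substituting: PV = $900.00 / 0.0293
PV = $30,716.72

$30,716.72


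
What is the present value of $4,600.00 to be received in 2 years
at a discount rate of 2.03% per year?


Formula: PV = FV / (1 + r)^n
Substituting: PV = $4,600.00 / (1 + 0.0203)^2
Discount factor: (1.0203)^2 = 1.041012
PV = $4,600.00 / 1.041012 = $4,418.78

$4,418.78


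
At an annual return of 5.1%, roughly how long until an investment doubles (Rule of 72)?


Formula: Years ≈ 72 / r
Substituting: Years ≈ 72 / 5.1
Years ≈ 14.1

14.1 years


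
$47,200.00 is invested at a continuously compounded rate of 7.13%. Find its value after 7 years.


Formula: FV = P * e^(r*t)
Exponent: r*t = 0.0713 * 7 = 0.4991
e^(0.4991) = 1.647238
FV = $47,200.00 * 1.647238 = $77,749.64

$77,749.64


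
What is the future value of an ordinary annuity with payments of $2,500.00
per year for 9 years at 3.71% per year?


Formula: FV = PMT * ((1+r)^n - 1) / r
Growth factor: (1 + 0.0371)^9 = 1.387988
Numerator: 1.387988 - 1 = 0.387988
FV = $2,500.00 * 0.387988 / 0.0371 = $26,144.74

$26,144.74


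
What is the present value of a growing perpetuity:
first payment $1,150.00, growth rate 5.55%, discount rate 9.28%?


Formula: PV = C / (r - g)
Spread: r - g = 0.0928 - 0.0555 = 0.0373
Substituting: PV = $1,150.00 / 0.0373
PV = $30,831.10

$30,831.10


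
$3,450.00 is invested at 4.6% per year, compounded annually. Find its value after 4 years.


Formula: FV = P * (1 + r)^n
Substituting: FV = $3,450.00 * (1 + 0.046)^4
Growth factor: (1.046)^4 = 1.19709
FV = $3,450.00 * 1.19709 = $4,129.96

$4,129.96


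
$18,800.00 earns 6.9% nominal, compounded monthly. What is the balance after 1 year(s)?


Formula: FV = P * (1 + r/m)^(m*t)
Period rate: r/m = 0.069 / 12 = 0.00575
Total periods: m*t = 12 * 1 = 12
Growth factor: (1 + 0.00575)^12 = 1.071224
FV = $18,800.00 * 1.071224 = $20,139.02

$20,139.02


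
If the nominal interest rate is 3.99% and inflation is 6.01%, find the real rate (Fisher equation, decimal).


Formula: (1 + r_real) = (1 + r_nom) / (1 + inflation)
Substituting: (1 + r_real) = 1.0399 / 1.0601
(1 + r_real) = 0.980945
r_real = 0.980945 - 1 = -0.019055

-0.019055


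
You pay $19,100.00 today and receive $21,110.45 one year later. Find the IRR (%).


Formula: IRR = C1/C0 - 1
Substituting: IRR = $21,110.45 / $19,100.00 - 1
Ratio: 1.105259 - 1 = 0.105259
IRR = 10.5259%

10.5259%


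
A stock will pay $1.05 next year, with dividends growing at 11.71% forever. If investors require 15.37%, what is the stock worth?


Formula: P = D1 / (r - g)
Spread: r - g = 0.1537 - 0.1171 = 0.0366
Substituting: P = $1.05 / 0.0366
P = $28.69

$28.69


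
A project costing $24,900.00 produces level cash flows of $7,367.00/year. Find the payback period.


Formula: Payback = investment / annual cash flow
Substituting: Payback = $24,900.00 / $7,367.00
Payback = 3.3799 years

3.3799 years


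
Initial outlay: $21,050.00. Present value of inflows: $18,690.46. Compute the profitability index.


Formula: PI = PV(cash flows) / initial investment
Substituting: PI = $18,690.46 / $21,050.00
PI = 0.8879

0.8879


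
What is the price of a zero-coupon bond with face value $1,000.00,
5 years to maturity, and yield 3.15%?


Formula: Price = FV / (1 + r)^n
Substituting: Price = $1,000.00 / (1 + 0.0315)^5
Discount factor: (1.0315)^5 = 1.16774
Price = $1,000.00 / 1.16774 = $856.36

$856.36


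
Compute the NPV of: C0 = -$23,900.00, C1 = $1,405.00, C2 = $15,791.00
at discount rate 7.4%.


Formula: NPV = C0 + C1/(1+r) + C2/(1+r)^2
Discount C1: $1,405.00 / (1 + 0.074) = $1,308.19
Discount C2: $15,791.00 / (1 + 0.074)^2 = $13,689.93
NPV = -$23,900.00 + $1,308.19 + $13,689.93 = -$8,901.88

-$8,901.88


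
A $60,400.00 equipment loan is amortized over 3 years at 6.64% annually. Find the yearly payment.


Formula: PMT = PV * r / (1 - (1+r)^(-n))
Denominator: 1 - (1 + 0.0664)^(-3) = 0.175407
Numerator: $60,400.00 * 0.0664 = 4010.56
PMT = 4010.56 / 0.175407 = $22,864.30

$22,864.30


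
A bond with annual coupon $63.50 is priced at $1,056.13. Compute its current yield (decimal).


Formula: Current yield = annual coupon / price
Substituting: CY = $63.50 / $1,056.13
CY = 0.060125

0.060125


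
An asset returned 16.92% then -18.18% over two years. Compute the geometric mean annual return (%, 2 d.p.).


Formula: Geometric mean = ((1+r1)*(1+r2))^(1/2) - 1
Product: (1 + 0.1692) * (1 + -0.1818) = 1.1692 * 0.8182 = 0.956639
Square root: 0.956639^0.5 = 0.978079
Geometric mean = 0.978079 - 1 = -0.021921
As percentage: -2.19%

-2.19%


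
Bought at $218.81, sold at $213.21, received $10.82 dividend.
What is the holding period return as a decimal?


Formula: HPR = (P1 - P0 + D) / P0
Gain: $213.21 - $218.81 + $10.82 = $5.22
HPR = $5.22 / $218.81 = 0.0239

0.0239


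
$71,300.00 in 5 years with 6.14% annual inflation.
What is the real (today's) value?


Formula: Real value = nominal / (1 + inflation)^years
Price level: (1 + 0.0614)^5 = 1.347086
Real value = $71,300.00 / 1.347086 = $52,929.05

$52,929.05


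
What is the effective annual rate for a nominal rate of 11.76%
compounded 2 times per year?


Formula: EAR = (1 + r/m)^m - 1
Period rate: r/m = 0.1176 / 2 = 0.0588
Compounding: (1 + 0.0588)^2 = 1.121057
EAR = 1.121057 - 1 = 0.121057

0.121057


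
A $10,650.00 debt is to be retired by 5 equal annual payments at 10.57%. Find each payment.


Formula: PMT = PV * r / (1 - (1+r)^(-n))
Denominator: 1 - (1 + 0.1057)^(-5) = 0.394919
Numerator: $10,650.00 * 0.1057 = 1125.705
PMT = 1125.705 / 0.394919 = $2,850.47

$2,850.47


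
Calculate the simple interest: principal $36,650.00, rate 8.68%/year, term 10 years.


Formula: I = P * r * t
Substituting: I = $36,650.00 * 0.0868 * 10
Step: I = $36,650.00 * 0.868
I = $31,812.20

$31,812.20


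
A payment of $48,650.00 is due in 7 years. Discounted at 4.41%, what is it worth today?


Formula: PV = FV / (1 + r)^n
Substituting: PV = $48,650.00 / (1 + 0.0441)^7
Discount factor: (1.0441)^7 = 1.352679
PV = $48,650.00 / 1.352679 = $35,965.67

$35,965.67


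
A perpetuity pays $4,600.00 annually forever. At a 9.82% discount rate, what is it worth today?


Formula: PV = C / r
Substituting: PV = $4,600.00 / 0.0982
PV = $46,843.18

$46,843.18


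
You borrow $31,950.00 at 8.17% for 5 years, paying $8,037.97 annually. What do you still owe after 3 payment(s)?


Formula: Balance = PV*(1+r)^k - PMT*((1+r)^k - 1)/r
Growth: (1 + 0.0817)^3 = 1.26567
Accumulated factor: ((1+r)^k - 1)/r = 3.251775
Balance = $31,950.00 * 1.26567 - $8,037.97 * 3.251775
Balance = $14,300.49

$14,300.49


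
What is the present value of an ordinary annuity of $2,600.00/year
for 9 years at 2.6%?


Formula: PV = PMT * (1 - (1+r)^(-n)) / r
Discount factor: (1 + 0.026)^(-9) = 0.793732
Bracket: 1 - 0.793732 = 0.206268
PV = $2,600.00 * 0.206268 / 0.026 = $20,626.82

$20,626.82


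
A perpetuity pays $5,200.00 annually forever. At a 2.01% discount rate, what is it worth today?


Formula: PV = C / r
Substituting: PV = $5,200.00 / 0.0201
PV = $258,706.47

$258,706.47


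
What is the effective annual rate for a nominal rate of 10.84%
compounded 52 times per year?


Formula: EAR = (1 + r/m)^m - 1
Period rate: r/m = 0.1084 / 52 = 0.002085
Compounding: (1 + 0.002085)^52 = 1.114368
EAR = 1.114368 - 1 = 0.114368

0.114368


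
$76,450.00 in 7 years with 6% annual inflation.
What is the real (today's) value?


Formula: Real value = nominal / (1 + inflation)^years
Price level: (1 + 0.06)^7 = 1.50363
Real value = $76,450.00 / 1.50363 = $50,843.62

$50,843.62


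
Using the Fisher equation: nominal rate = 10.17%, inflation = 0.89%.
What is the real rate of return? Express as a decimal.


Formula: (1 + r_real) = (1 + r_nom) / (1 + inflation)
Substituting: (1 + r_real) = 1.1017 / 1.0089
(1 + r_real) = 1.091981
r_real = 1.091981 - 1 = 0.091981

0.091981


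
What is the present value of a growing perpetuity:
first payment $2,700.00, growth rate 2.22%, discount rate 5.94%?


Formula: PV = C / (r - g)
Spread: r - g = 0.0594 - 0.0222 = 0.0372
Substituting: PV = $2,700.00 / 0.0372
PV = $72,580.65

$72,580.65


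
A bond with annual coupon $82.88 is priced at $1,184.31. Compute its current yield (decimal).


Formula: Current yield = annual coupon / price
Substituting: CY = $82.88 / $1,184.31
CY = 0.069982

0.069982


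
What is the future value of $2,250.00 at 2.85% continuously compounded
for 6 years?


Formula: FV = P * e^(r*t)
Exponent: r*t = 0.0285 * 6 = 0.171
e^(0.171) = 1.186491
FV = $2,250.00 * 1.186491 = $2,669.60

$2,669.60


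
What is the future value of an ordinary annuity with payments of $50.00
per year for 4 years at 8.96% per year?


Formula: FV = PMT * ((1+r)^n - 1) / r
Growth factor: (1 + 0.0896)^4 = 1.409511
Numerator: 1.409511 - 1 = 0.409511
FV = $50.00 * 0.409511 / 0.0896 = $228.52

$228.52


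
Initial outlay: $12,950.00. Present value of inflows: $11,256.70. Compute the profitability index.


Formula: PI = PV(cash flows) / initial investment
Substituting: PI = $11,256.70 / $12,950.00
PI = 0.8692

0.8692


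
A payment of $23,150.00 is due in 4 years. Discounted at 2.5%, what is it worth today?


Formula: PV = FV / (1 + r)^n
Substituting: PV = $23,150.00 / (1 + 0.025)^4
Discount factor: (1.025)^4 = 1.103813
PV = $23,150.00 / 1.103813 = $20,972.76

$20,972.76


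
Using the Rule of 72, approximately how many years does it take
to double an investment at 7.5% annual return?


Formula: Years ≈ 72 / r
Substituting: Years ≈ 72 / 7.5
Years ≈ 9.6

9.6 years


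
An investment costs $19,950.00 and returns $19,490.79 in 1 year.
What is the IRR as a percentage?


Formula: IRR = C1/C0 - 1
Substituting: IRR = $19,490.79 / $19,950.00 - 1
Ratio: 0.976982 - 1 = -0.023018
IRR = -2.3018%

-2.3018%


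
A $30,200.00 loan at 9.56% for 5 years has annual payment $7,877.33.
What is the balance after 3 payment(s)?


Formula: Balance = PV*(1+r)^k - PMT*((1+r)^k - 1)/r
Growth: (1 + 0.0956)^3 = 1.315092
Accumulated factor: ((1+r)^k - 1)/r = 3.295939
Balance = $30,200.00 * 1.315092 - $7,877.33 * 3.295939
Balance = $13,752.57

$13,752.57


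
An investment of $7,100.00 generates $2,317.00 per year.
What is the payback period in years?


Formula: Payback = investment / annual cash flow
Substituting: Payback = $7,100.00 / $2,317.00
Payback = 3.0643 years

3.0643 years


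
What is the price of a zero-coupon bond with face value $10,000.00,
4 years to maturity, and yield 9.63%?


Formula: Price = FV / (1 + r)^n
Substituting: Price = $10,000.00 / (1 + 0.0963)^4
Discount factor: (1.0963)^4 = 1.4445
Price = $10,000.00 / 1.4445 = $6,922.81

$6,922.81


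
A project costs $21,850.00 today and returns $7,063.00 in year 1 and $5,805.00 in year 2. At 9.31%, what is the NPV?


Formula: NPV = C0 + C1/(1+r) + C2/(1+r)^2
Discount C1: $7,063.00 / (1 + 0.0931) = $6,461.44
Discount C2: $5,805.00 / (1 + 0.0931)^2 = $4,858.28
NPV = -$21,850.00 + $6,461.44 + $4,858.28 = -$10,530.28

-$10,530.28


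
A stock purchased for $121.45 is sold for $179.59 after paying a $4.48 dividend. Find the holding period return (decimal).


Formula: HPR = (P1 - P0 + D) / P0
Gain: $179.59 - $121.45 + $4.48 = $62.62
HPR = $62.62 / $121.45 = 0.5156

0.5156


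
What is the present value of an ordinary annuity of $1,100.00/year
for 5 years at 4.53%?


Formula: PV = PMT * (1 - (1+r)^(-n)) / r
Discount factor: (1 + 0.0453)^(-5) = 0.8013
Bracket: 1 - 0.8013 = 0.1987
PV = $1,100.00 * 0.1987 / 0.0453 = $4,824.94

$4,824.94


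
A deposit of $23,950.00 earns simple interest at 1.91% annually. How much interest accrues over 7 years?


Formula: I = P * r * t
Substituting: I = $23,950.00 * 0.0191 * 7
Step: I = $23,950.00 * 0.1337
I = $3,202.12

$3,202.12


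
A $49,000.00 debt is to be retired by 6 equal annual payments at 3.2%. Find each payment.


Formula: PMT = PV * r / (1 - (1+r)^(-n))
Denominator: 1 - (1 + 0.032)^(-6) = 0.172207
Numerator: $49,000.00 * 0.032 = 1568.0
PMT = 1568.0 / 0.172207 = $9,105.33

$9,105.33


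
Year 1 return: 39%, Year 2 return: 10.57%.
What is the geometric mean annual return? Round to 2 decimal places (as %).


Formula: Geometric mean = ((1+r1)*(1+r2))^(1/2) - 1
Product: (1 + 0.39) * (1 + 0.1057) = 1.39 * 1.1057 = 1.536923
Square root: 1.536923^0.5 = 1.239727
Geometric mean = 1.239727 - 1 = 0.239727
As percentage: 23.97%

23.97%


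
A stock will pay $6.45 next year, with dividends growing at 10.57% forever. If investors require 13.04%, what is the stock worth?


Formula: P = D1 / (r - g)
Spread: r - g = 0.1304 - 0.1057 = 0.0247
Substituting: P = $6.45 / 0.0247
P = $261.13

$261.13


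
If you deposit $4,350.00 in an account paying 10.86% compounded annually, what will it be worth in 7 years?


Formula: FV = P * (1 + r)^n
Substituting: FV = $4,350.00 * (1 + 0.1086)^7
Growth factor: (1.1086)^7 = 2.057899
FV = $4,350.00 * 2.057899 = $8,951.86

$8,951.86


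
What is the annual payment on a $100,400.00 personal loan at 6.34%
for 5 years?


Formula: PMT = PV * r / (1 - (1+r)^(-n))
Denominator: 1 - (1 + 0.0634)^(-5) = 0.264612
Numerator: $100,400.00 * 0.0634 = 6365.36
PMT = 6365.36 / 0.264612 = $24,055.48

$24,055.48


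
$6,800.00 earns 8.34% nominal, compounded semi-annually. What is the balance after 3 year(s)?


Formula: FV = P * (1 + r/m)^(m*t)
Period rate: r/m = 0.0834 / 2 = 0.0417
Total periods: m*t = 2 * 3 = 6
Growth factor: (1 + 0.0417)^6 = 1.27778
FV = $6,800.00 * 1.27778 = $8,688.90

$8,688.90


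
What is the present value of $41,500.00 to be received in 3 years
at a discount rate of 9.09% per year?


Formula: PV = FV / (1 + r)^n
Substituting: PV = $41,500.00 / (1 + 0.0909)^3
Discount factor: (1.0909)^3 = 1.29824
PV = $41,500.00 / 1.29824 = $31,966.37

$31,966.37


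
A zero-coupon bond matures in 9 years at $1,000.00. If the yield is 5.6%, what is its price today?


Formula: Price = FV / (1 + r)^n
Substituting: Price = $1,000.00 / (1 + 0.056)^9
Discount factor: (1.056)^9 = 1.632959
Price = $1,000.00 / 1.632959 = $612.39

$612.39


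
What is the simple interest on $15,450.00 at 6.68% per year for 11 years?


Formula: I = P * r * t
Substituting: I = $15,450.00 * 0.0668 * 11
Step: I = $15,450.00 * 0.7348
I = $11,352.66

$11,352.66


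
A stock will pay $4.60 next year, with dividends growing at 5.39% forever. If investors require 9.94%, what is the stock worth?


Formula: P = D1 / (r - g)
Spread: r - g = 0.0994 - 0.0539 = 0.0455
Substituting: P = $4.60 / 0.0455
P = $101.10

$101.10


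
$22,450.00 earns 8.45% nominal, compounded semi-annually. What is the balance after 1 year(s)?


Formula: FV = P * (1 + r/m)^(m*t)
Period rate: r/m = 0.0845 / 2 = 0.04225
Total periods: m*t = 2 * 1 = 2
Growth factor: (1 + 0.04225)^2 = 1.086285
FV = $22,450.00 * 1.086285 = $24,387.10

$24,387.10


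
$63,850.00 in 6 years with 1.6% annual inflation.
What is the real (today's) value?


Formula: Real value = nominal / (1 + inflation)^years
Price level: (1 + 0.016)^6 = 1.099923
Real value = $63,850.00 / 1.099923 = $58,049.52

$58,049.52


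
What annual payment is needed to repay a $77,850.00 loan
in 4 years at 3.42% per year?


Formula: PMT = PV * r / (1 - (1+r)^(-n))
Denominator: 1 - (1 + 0.0342)^(-4) = 0.125858
Numerator: $77,850.00 * 0.0342 = 2662.47
PMT = 2662.47 / 0.125858 = $21,154.51

$21,154.51


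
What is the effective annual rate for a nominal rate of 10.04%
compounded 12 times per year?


Formula: EAR = (1 + r/m)^m - 1
Period rate: r/m = 0.1004 / 12 = 0.008367
Compounding: (1 + 0.008367)^12 = 1.105151
EAR = 1.105151 - 1 = 0.105151

0.105151


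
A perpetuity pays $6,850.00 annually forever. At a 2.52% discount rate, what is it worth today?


Formula: PV = C / r
Substituting: PV = $6,850.00 / 0.0252
PV = $271,825.40

$271,825.40


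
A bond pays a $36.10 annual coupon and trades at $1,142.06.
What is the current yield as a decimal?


Formula: Current yield = annual coupon / price
Substituting: CY = $36.10 / $1,142.06
CY = 0.03161

0.03161


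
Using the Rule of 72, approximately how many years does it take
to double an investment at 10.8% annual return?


Formula: Years ≈ 72 / r
Substituting: Years ≈ 72 / 10.8
Years ≈ 6.7

6.7 years


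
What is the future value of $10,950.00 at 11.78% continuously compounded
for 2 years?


Formula: FV = P * e^(r*t)
Exponent: r*t = 0.1178 * 2 = 0.2356
e^(0.2356) = 1.265668
FV = $10,950.00 * 1.265668 = $13,859.06

$13,859.06


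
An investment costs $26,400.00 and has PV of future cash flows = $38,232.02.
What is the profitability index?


Formula: PI = PV(cash flows) / initial investment
Substituting: PI = $38,232.02 / $26,400.00
PI = 1.4482

1.4482


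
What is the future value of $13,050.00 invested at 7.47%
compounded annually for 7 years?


Formula: FV = P * (1 + r)^n
Substituting: FV = $13,050.00 * (1 + 0.0747)^7
Growth factor: (1.0747)^7 = 1.655811
FV = $13,050.00 * 1.655811 = $21,608.33

$21,608.33


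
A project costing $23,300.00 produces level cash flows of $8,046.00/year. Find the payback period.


Formula: Payback = investment / annual cash flow
Substituting: Payback = $23,300.00 / $8,046.00
Payback = 2.8958 years

2.8958 years


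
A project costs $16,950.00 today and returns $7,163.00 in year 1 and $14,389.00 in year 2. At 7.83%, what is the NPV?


Formula: NPV = C0 + C1/(1+r) + C2/(1+r)^2
Discount C1: $7,163.00 / (1 + 0.0783) = $6,642.86
Discount C2: $14,389.00 / (1 + 0.0783)^2 = $12,375.18
NPV = -$16,950.00 + $6,642.86 + $12,375.18 = $2,068.04

$2,068.04


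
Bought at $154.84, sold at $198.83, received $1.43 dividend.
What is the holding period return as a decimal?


Formula: HPR = (P1 - P0 + D) / P0
Gain: $198.83 - $154.84 + $1.43 = $45.42
HPR = $45.42 / $154.84 = 0.2933

0.2933


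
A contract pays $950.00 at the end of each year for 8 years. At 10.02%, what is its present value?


Formula: PV = PMT * (1 - (1+r)^(-n)) / r
Discount factor: (1 + 0.1002)^(-8) = 0.465829
Bracket: 1 - 0.465829 = 0.534171
PV = $950.00 * 0.534171 / 0.1002 = $5,064.49

$5,064.49


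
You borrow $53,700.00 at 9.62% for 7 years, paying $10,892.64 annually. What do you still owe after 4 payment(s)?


Formula: Balance = PV*(1+r)^k - PMT*((1+r)^k - 1)/r
Growth: (1 + 0.0962)^4 = 1.443973
Accumulated factor: ((1+r)^k - 1)/r = 4.615108
Balance = $53,700.00 * 1.443973 - $10,892.64 * 4.615108
Balance = $27,270.66

$27,270.66


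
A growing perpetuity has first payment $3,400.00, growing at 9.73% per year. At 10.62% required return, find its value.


Formula: PV = C / (r - g)
Spread: r - g = 0.1062 - 0.0973 = 0.0089
Substituting: PV = $3,400.00 / 0.0089
PV = $382,022.47

$382,022.47


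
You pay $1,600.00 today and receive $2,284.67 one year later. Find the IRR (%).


Formula: IRR = C1/C0 - 1
Substituting: IRR = $2,284.67 / $1,600.00 - 1
Ratio: 1.427919 - 1 = 0.427919
IRR = 42.7919%

42.7919%


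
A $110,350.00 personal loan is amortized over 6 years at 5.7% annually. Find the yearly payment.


Formula: PMT = PV * r / (1 - (1+r)^(-n))
Denominator: 1 - (1 + 0.057)^(-6) = 0.282949
Numerator: $110,350.00 * 0.057 = 6289.95
PMT = 6289.95 / 0.282949 = $22,229.98

$22,229.98


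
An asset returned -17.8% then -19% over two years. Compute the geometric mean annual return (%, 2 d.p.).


Formula: Geometric mean = ((1+r1)*(1+r2))^(1/2) - 1
Product: (1 + -0.178) * (1 + -0.19) = 0.822 * 0.81 = 0.66582
Square root: 0.66582^0.5 = 0.815978
Geometric mean = 0.815978 - 1 = -0.184022
As percentage: -18.40%

-18.40%


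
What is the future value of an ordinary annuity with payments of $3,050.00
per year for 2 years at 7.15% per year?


Formula: FV = PMT * ((1+r)^n - 1) / r
Growth factor: (1 + 0.0715)^2 = 1.148112
Numerator: 1.148112 - 1 = 0.148112
FV = $3,050.00 * 0.148112 / 0.0715 = $6,318.08

$6,318.08


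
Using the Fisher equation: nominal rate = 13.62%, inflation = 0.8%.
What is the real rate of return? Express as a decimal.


Formula: (1 + r_real) = (1 + r_nom) / (1 + inflation)
Substituting: (1 + r_real) = 1.1362 / 1.008
(1 + r_real) = 1.127183
r_real = 1.127183 - 1 = 0.127183

0.127183


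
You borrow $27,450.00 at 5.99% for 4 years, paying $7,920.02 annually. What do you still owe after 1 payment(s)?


Formula: Balance = PV*(1+r)^k - PMT*((1+r)^k - 1)/r
Growth: (1 + 0.0599)^1 = 1.0599
Accumulated factor: ((1+r)^k - 1)/r = 1.0
Balance = $27,450.00 * 1.0599 - $7,920.02 * 1.0
Balance = $21,174.24

$21,174.24


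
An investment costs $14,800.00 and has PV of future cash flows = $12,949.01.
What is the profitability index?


Formula: PI = PV(cash flows) / initial investment
Substituting: PI = $12,949.01 / $14,800.00
PI = 0.8749

0.8749


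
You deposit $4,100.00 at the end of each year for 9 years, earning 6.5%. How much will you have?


Formula: FV = PMT * ((1+r)^n - 1) / r
Growth factor: (1 + 0.065)^9 = 1.76257
Numerator: 1.76257 - 1 = 0.76257
FV = $4,100.00 * 0.76257 / 0.065 = $48,100.59

$48,100.59


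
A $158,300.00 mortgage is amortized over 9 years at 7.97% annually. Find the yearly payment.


Formula: PMT = PV * r / (1 - (1+r)^(-n))
Denominator: 1 - (1 + 0.0797)^(-9) = 0.498499
Numerator: $158,300.00 * 0.0797 = 12616.51
PMT = 12616.51 / 0.498499 = $25,309.01

$25,309.01


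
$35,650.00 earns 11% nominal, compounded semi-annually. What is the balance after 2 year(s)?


Formula: FV = P * (1 + r/m)^(m*t)
Period rate: r/m = 0.11 / 2 = 0.055
Total periods: m*t = 2 * 2 = 4
Growth factor: (1 + 0.055)^4 = 1.238825
FV = $35,650.00 * 1.238825 = $44,164.10

$44,164.10


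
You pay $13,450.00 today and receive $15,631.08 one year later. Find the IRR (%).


Formula: IRR = C1/C0 - 1
Substituting: IRR = $15,631.08 / $13,450.00 - 1
Ratio: 1.162162 - 1 = 0.162162
IRR = 16.2162%

16.2162%


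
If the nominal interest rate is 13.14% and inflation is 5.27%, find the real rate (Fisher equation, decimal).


Formula: (1 + r_real) = (1 + r_nom) / (1 + inflation)
Substituting: (1 + r_real) = 1.1314 / 1.0527
(1 + r_real) = 1.07476
r_real = 1.07476 - 1 = 0.07476

0.07476


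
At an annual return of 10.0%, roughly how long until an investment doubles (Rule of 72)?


Formula: Years ≈ 72 / r
Substituting: Years ≈ 72 / 10.0
Years ≈ 7.2

7.2 years


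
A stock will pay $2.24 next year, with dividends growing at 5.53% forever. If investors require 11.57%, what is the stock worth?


Formula: P = D1 / (r - g)
Spread: r - g = 0.1157 - 0.0553 = 0.0604
Substituting: P = $2.24 / 0.0604
P = $37.09

$37.09


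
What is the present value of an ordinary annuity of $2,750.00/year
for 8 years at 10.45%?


Formula: PV = PMT * (1 - (1+r)^(-n)) / r
Discount factor: (1 + 0.1045)^(-8) = 0.451517
Bracket: 1 - 0.451517 = 0.548483
PV = $2,750.00 * 0.548483 / 0.1045 = $14,433.76

$14,433.76


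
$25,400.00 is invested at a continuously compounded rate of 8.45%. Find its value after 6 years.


Formula: FV = P * e^(r*t)
Exponent: r*t = 0.0845 * 6 = 0.507
e^(0.507) = 1.660303
FV = $25,400.00 * 1.660303 = $42,171.69

$42,171.69


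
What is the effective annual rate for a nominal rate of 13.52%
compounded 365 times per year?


Formula: EAR = (1 + r/m)^m - 1
Period rate: r/m = 0.1352 / 365 = 0.00037
Compounding: (1 + 0.00037)^365 = 1.144737
EAR = 1.144737 - 1 = 0.144737

0.144737


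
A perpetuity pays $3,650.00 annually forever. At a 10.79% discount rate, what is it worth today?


Formula: PV = C / r
Substituting: PV = $3,650.00 / 0.1079
PV = $33,827.62

$33,827.62


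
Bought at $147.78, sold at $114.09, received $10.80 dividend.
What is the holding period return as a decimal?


Formula: HPR = (P1 - P0 + D) / P0
Gain: $114.09 - $147.78 + $10.80 = -$22.89
HPR = -$22.89 / $147.78 = -0.1549

-0.1549


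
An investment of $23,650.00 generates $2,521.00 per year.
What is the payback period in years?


Formula: Payback = investment / annual cash flow
Substituting: Payback = $23,650.00 / $2,521.00
Payback = 9.3812 years

9.3812 years


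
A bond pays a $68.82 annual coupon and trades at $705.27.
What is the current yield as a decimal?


Formula: Current yield = annual coupon / price
Substituting: CY = $68.82 / $705.27
CY = 0.09758

0.09758


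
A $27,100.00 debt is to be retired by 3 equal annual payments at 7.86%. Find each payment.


Formula: PMT = PV * r / (1 - (1+r)^(-n))
Denominator: 1 - (1 + 0.0786)^(-3) = 0.203073
Numerator: $27,100.00 * 0.0786 = 2130.06
PMT = 2130.06 / 0.203073 = $10,489.15

$10,489.15


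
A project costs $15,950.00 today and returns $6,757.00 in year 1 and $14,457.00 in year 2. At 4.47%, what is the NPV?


Formula: NPV = C0 + C1/(1+r) + C2/(1+r)^2
Discount C1: $6,757.00 / (1 + 0.0447) = $6,467.89
Discount C2: $14,457.00 / (1 + 0.0447)^2 = $13,246.31
NPV = -$15,950.00 + $6,467.89 + $13,246.31 = $3,764.20

$3,764.20


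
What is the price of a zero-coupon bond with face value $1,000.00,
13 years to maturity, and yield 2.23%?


Formula: Price = FV / (1 + r)^n
Substituting: Price = $1,000.00 / (1 + 0.0223)^13
Discount factor: (1.0223)^13 = 1.332044
Price = $1,000.00 / 1.332044 = $750.73

$750.73


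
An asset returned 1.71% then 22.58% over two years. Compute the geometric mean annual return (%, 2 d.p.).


Formula: Geometric mean = ((1+r1)*(1+r2))^(1/2) - 1
Product: (1 + 0.0171) * (1 + 0.2258) = 1.0171 * 1.2258 = 1.246761
Square root: 1.246761^0.5 = 1.116585
Geometric mean = 1.116585 - 1 = 0.116585
As percentage: 11.66%

11.66%


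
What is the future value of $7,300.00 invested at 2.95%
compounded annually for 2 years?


Formula: FV = P * (1 + r)^n
Substituting: FV = $7,300.00 * (1 + 0.0295)^2
Growth factor: (1.0295)^2 = 1.05987
FV = $7,300.00 * 1.05987 = $7,737.05

$7,737.05


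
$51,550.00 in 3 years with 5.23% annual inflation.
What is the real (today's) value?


Formula: Real value = nominal / (1 + inflation)^years
Price level: (1 + 0.0523)^3 = 1.165249
Real value = $51,550.00 / 1.165249 = $44,239.47

$44,239.47


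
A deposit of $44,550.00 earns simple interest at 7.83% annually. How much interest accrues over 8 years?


Formula: I = P * r * t
Substituting: I = $44,550.00 * 0.0783 * 8
Step: I = $44,550.00 * 0.6264
I = $27,906.12

$27,906.12


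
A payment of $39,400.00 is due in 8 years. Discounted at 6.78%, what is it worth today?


Formula: PV = FV / (1 + r)^n
Substituting: PV = $39,400.00 / (1 + 0.0678)^8
Discount factor: (1.0678)^8 = 1.690127
PV = $39,400.00 / 1.690127 = $23,311.86

$23,311.86


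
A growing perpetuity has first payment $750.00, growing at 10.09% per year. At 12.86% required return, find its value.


Formula: PV = C / (r - g)
Spread: r - g = 0.1286 - 0.1009 = 0.0277
Substituting: PV = $750.00 / 0.0277
PV = $27,075.81

$27,075.81


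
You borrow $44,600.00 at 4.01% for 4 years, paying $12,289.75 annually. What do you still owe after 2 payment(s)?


Formula: Balance = PV*(1+r)^k - PMT*((1+r)^k - 1)/r
Growth: (1 + 0.0401)^2 = 1.081808
Accumulated factor: ((1+r)^k - 1)/r = 2.0401
Balance = $44,600.00 * 1.081808 - $12,289.75 * 2.0401
Balance = $23,176.32

$23,176.32


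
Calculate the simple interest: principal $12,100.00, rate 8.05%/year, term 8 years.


Formula: I = P * r * t
Substituting: I = $12,100.00 * 0.0805 * 8
Step: I = $12,100.00 * 0.644
I = $7,792.40

$7,792.40


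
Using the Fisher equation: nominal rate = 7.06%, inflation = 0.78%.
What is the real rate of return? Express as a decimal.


Formula: (1 + r_real) = (1 + r_nom) / (1 + inflation)
Substituting: (1 + r_real) = 1.0706 / 1.0078
(1 + r_real) = 1.062314
r_real = 1.062314 - 1 = 0.062314

0.062314
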